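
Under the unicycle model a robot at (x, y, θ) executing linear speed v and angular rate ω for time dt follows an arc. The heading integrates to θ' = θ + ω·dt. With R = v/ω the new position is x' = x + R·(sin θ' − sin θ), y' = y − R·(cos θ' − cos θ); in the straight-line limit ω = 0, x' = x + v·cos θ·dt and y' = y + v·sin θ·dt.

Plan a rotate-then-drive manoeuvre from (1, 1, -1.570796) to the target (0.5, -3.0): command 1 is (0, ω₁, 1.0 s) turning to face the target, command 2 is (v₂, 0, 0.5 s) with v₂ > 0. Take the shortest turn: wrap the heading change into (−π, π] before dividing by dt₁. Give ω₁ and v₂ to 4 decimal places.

ω₁ = -0.1244, v₂ = 8.0623

heading to target = atan2(-3−1, 0.5−1) = -1.6952
Δθ = wrap(-1.6952 − -1.5708) = -0.1244; ω₁ = Δθ/dt₁ = -0.1244
distance = √((0.5−1)² + (-3−1)²) = 4.0311; v₂ = distance/dt₂ = 8.0623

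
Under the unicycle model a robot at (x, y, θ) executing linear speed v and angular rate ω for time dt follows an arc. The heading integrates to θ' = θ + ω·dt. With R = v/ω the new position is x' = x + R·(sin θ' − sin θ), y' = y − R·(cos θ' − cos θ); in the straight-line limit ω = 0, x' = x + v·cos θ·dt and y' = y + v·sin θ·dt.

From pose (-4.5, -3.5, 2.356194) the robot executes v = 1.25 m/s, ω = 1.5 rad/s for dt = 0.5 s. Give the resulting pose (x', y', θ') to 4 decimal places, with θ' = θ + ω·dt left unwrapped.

(-5.0598, -3.2564, 3.1062)

θ' = 2.3562 + 1.5·0.5 = 3.1062
R = v/ω = 1.25/1.5 = 0.8333
x' = -4.5 + 0.8333·(sin 3.1062 − sin 2.3562) = -5.0598
y' = -3.5 − 0.8333·(cos 3.1062 − cos 2.3562) = -3.2564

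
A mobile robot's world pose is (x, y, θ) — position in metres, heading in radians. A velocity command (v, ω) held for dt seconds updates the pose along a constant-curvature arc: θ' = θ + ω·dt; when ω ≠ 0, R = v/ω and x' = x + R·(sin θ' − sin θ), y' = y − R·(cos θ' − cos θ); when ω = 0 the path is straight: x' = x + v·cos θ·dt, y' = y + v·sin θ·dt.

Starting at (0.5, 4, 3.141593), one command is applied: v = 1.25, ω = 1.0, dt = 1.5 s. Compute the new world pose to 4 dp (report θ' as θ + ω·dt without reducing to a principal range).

θ' = 3.1416 + 1.0·1.5 = 4.6416
R = v/ω = 1.25/1.0 = 1.2500
x' = 0.5 + 1.2500·(sin 4.6416 − sin 3.1416) = -0.7469
y' = 4 − 1.2500·(cos 4.6416 − cos 3.1416) = 2.8384

(-0.7469, 2.8384, 4.6416)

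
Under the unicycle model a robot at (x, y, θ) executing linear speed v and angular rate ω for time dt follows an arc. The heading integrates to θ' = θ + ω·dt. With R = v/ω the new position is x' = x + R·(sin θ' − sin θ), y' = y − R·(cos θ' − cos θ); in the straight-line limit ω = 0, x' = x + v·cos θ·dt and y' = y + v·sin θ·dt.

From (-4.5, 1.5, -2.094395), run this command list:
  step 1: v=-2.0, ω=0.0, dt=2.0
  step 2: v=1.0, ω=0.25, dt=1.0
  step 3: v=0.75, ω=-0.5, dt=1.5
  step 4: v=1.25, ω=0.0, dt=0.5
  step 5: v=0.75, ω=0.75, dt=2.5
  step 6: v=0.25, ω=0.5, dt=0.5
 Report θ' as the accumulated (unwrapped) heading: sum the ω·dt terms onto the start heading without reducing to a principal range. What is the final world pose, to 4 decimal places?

step 1: θ'=-2.0944 (straight) → pose (-2.5000, 4.9641, -2.0944)
step 2: θ'=-1.8444 (R=4.0000) → pose (-2.8871, 4.0449, -1.8444)
step 3: θ'=-2.5944 (R=-1.5000) → pose (-3.5509, 3.1692, -2.5944)
step 4: θ'=-2.5944 (straight) → pose (-4.0846, 2.8440, -2.5944)
step 5: θ'=-0.7194 (R=1.0000) → pose (-4.2233, 1.2378, -0.7194)
step 6: θ'=-0.4694 (R=0.5000) → pose (-4.1200, 1.1680, -0.4694)

(-4.1200, 1.1680, -0.4694)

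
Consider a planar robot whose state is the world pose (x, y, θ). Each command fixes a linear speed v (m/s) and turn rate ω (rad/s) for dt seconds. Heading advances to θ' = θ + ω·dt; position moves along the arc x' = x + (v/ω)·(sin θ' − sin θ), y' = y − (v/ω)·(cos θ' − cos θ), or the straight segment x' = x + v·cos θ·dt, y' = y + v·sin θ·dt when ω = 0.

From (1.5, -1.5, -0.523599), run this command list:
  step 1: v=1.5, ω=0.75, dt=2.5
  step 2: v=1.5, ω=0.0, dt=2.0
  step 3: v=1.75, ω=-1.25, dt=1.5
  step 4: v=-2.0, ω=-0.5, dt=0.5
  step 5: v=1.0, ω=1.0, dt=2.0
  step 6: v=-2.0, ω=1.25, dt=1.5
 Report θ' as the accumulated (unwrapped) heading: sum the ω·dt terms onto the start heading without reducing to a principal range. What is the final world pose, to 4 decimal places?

step 1: θ'=1.3514 (R=2.0000) → pose (4.4521, -0.2032, 1.3514)
step 2: θ'=1.3514 (straight) → pose (5.1050, 2.7249, 1.3514)
step 3: θ'=-0.5236 (R=-1.4000) → pose (7.1714, 3.6326, -0.5236)
step 4: θ'=-0.7736 (R=4.0000) → pose (6.3766, 4.2351, -0.7736)
step 5: θ'=1.2264 (R=1.0000) → pose (8.0166, 4.6129, 1.2264)
step 6: θ'=3.1014 (R=-1.6000) → pose (9.4583, 2.4740, 3.1014)

(9.4583, 2.4740, 3.1014)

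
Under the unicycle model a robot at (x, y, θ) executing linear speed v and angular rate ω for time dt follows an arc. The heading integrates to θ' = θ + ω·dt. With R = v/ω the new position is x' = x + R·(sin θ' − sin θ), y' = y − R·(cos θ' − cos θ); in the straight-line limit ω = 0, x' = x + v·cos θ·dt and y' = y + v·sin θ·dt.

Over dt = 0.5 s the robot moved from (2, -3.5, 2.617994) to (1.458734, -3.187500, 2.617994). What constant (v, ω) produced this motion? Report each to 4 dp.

v = 1.2500, ω = 0.0000

Δθ = 2.617994 − 2.617994 = 0.000000
ω = Δθ/dt = 0.000000/0.5 = 0.0000
ω = 0 → v = (Δx·cos θ + Δy·sin θ)/dt = 1.2500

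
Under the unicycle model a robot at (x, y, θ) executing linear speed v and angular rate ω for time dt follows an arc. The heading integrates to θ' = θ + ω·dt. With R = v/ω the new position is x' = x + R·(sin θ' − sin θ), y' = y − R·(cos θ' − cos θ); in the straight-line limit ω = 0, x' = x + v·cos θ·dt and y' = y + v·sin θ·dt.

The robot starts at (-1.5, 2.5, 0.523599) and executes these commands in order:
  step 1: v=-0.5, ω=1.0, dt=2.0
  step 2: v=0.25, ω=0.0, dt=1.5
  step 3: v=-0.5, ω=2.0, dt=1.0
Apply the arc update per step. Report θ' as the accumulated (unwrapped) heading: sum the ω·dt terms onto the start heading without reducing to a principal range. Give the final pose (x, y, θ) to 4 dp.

step 1: θ'=2.5236 (R=-0.5000) → pose (-1.5397, 1.6595, 2.5236)
step 2: θ'=2.5236 (straight) → pose (-1.8453, 1.8767, 2.5236)
step 3: θ'=4.5236 (R=-0.2500) → pose (-1.4549, 2.0336, 4.5236)

(-1.4549, 2.0336, 4.5236)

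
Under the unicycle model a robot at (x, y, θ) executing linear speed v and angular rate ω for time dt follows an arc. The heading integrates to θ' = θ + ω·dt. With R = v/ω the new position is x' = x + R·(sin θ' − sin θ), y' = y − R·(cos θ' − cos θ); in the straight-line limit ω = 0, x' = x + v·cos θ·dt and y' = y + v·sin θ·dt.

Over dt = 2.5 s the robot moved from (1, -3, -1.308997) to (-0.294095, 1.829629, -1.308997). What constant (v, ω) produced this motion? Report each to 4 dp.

Δθ = -1.308997 − -1.308997 = 0.000000
ω = Δθ/dt = 0.000000/2.5 = 0.0000
ω = 0 → v = (Δx·cos θ + Δy·sin θ)/dt = -2.0000

v = -2.0000, ω = 0.0000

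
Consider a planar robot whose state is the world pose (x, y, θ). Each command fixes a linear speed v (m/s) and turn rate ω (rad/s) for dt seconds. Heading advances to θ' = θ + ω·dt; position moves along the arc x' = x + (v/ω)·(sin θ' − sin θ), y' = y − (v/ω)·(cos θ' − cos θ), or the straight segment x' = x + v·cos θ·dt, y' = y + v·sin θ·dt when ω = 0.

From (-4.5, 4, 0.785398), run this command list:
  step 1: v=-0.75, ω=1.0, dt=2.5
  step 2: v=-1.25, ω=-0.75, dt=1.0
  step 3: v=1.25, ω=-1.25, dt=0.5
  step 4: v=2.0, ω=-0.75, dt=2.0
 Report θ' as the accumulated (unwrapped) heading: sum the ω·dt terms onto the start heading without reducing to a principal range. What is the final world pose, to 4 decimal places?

(-1.5965, 6.2699, 0.4104)

step 1: θ'=3.2854 (R=-0.7500) → pose (-3.8622, 2.7274, 3.2854)
step 2: θ'=2.5354 (R=1.6667) → pose (-2.6738, 2.4477, 2.5354)
step 3: θ'=1.9104 (R=-1.0000) → pose (-3.0469, 2.9364, 1.9104)
step 4: θ'=0.4104 (R=-2.6667) → pose (-1.5965, 6.2699, 0.4104)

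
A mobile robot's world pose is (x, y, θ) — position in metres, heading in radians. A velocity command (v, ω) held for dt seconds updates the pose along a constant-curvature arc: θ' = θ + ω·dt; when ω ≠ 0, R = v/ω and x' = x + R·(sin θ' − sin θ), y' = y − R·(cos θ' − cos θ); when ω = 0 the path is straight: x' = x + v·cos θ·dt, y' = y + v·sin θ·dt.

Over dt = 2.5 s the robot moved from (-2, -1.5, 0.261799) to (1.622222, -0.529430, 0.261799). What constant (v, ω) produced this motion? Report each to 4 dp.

v = 1.5000, ω = 0.0000

Δθ = 0.261799 − 0.261799 = 0.000000
ω = Δθ/dt = 0.000000/2.5 = 0.0000
ω = 0 → v = (Δx·cos θ + Δy·sin θ)/dt = 1.5000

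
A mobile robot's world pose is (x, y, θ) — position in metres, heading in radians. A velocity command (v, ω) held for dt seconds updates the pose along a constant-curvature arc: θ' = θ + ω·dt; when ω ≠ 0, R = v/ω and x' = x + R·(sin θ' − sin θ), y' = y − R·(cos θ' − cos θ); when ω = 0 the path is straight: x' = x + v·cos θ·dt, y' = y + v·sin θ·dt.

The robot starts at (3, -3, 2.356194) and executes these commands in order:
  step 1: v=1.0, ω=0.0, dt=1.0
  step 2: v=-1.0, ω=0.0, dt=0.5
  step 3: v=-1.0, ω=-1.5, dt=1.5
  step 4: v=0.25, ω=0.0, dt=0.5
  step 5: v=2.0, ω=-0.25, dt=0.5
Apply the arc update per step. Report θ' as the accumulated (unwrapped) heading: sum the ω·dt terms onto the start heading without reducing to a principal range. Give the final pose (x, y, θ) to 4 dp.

step 1: θ'=2.3562 (straight) → pose (2.2929, -2.2929, 2.3562)
step 2: θ'=2.3562 (straight) → pose (2.6464, -2.6464, 2.3562)
step 3: θ'=0.1062 (R=0.6667) → pose (2.2457, -3.7808, 0.1062)
step 4: θ'=0.1062 (straight) → pose (2.3700, -3.7675, 0.1062)
step 5: θ'=-0.0188 (R=-8.0000) → pose (3.3684, -3.7239, -0.0188)

(3.3684, -3.7239, -0.0188)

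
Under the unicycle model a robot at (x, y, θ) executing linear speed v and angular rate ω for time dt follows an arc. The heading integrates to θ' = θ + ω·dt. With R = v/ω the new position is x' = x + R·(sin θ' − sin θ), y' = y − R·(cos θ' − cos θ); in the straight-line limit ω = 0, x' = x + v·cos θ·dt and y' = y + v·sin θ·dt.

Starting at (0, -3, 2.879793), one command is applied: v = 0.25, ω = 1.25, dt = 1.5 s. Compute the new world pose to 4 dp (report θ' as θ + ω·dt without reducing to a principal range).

(-0.2516, -3.2017, 4.7548)

θ' = 2.8798 + 1.25·1.5 = 4.7548
R = v/ω = 0.25/1.25 = 0.2000
x' = 0 + 0.2000·(sin 4.7548 − sin 2.8798) = -0.2516
y' = -3 − 0.2000·(cos 4.7548 − cos 2.8798) = -3.2017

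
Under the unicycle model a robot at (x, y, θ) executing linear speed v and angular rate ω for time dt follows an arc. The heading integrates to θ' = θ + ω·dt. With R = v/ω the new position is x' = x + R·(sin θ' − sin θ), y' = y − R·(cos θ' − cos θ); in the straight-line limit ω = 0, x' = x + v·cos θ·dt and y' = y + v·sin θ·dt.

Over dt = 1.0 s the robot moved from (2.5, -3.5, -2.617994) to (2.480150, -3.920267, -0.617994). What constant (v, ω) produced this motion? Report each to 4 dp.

v = 0.5000, ω = 2.0000

Δθ = -0.617994 − -2.617994 = 2.000000
ω = Δθ/dt = 2.000000/1.0 = 2.0000
R = −Δy/(cos θ' − cos θ) = 0.2500
v = R·ω = 0.2500·2.0000 = 0.5000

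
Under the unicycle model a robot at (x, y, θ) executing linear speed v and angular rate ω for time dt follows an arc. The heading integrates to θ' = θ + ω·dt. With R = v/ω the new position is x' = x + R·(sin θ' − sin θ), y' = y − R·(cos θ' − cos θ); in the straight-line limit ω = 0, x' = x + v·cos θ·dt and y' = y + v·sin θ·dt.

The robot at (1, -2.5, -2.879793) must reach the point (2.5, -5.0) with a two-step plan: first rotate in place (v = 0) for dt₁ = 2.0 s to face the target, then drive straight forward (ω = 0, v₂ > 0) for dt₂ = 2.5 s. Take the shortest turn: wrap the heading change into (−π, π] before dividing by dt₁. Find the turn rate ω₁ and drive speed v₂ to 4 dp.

heading to target = atan2(-5−-2.5, 2.5−1) = -1.0304
Δθ = wrap(-1.0304 − -2.8798) = 1.8494; ω₁ = Δθ/dt₁ = 0.9247
distance = √((2.5−1)² + (-5−-2.5)²) = 2.9155; v₂ = distance/dt₂ = 1.1662

ω₁ = 0.9247, v₂ = 1.1662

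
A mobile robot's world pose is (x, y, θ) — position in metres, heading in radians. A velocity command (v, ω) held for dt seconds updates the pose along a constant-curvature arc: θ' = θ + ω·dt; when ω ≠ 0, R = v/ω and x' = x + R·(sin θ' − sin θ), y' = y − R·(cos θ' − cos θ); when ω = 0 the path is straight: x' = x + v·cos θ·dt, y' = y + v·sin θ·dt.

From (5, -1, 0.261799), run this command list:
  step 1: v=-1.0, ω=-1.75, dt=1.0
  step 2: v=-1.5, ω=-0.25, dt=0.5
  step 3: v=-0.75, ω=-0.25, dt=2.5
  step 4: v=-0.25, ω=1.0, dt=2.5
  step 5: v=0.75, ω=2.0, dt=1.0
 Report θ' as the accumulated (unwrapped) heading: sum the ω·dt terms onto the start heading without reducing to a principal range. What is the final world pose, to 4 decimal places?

(4.8394, 2.9813, 2.2618)

step 1: θ'=-1.4882 (R=0.5714) → pose (4.2826, -0.4952, -1.4882)
step 2: θ'=-1.6132 (R=6.0000) → pose (4.2676, 0.2542, -1.6132)
step 3: θ'=-2.2382 (R=3.0000) → pose (4.9086, 1.9838, -2.2382)
step 4: θ'=0.2618 (R=-0.2500) → pose (4.6475, 2.3801, 0.2618)
step 5: θ'=2.2618 (R=0.3750) → pose (4.8394, 2.9813, 2.2618)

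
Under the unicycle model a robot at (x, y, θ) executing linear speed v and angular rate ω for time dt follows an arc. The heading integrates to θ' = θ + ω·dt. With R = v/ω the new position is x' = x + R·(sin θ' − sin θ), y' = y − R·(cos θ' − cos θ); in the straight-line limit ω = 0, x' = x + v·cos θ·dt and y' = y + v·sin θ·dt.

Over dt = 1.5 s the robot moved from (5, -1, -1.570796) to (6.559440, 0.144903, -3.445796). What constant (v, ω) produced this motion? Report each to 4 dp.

v = -1.5000, ω = -1.2500

Δθ = -3.445796 − -1.570796 = -1.875000
ω = Δθ/dt = -1.875000/1.5 = -1.2500
R = Δx/(sin θ' − sin θ) = 1.2000
v = R·ω = 1.2000·-1.2500 = -1.5000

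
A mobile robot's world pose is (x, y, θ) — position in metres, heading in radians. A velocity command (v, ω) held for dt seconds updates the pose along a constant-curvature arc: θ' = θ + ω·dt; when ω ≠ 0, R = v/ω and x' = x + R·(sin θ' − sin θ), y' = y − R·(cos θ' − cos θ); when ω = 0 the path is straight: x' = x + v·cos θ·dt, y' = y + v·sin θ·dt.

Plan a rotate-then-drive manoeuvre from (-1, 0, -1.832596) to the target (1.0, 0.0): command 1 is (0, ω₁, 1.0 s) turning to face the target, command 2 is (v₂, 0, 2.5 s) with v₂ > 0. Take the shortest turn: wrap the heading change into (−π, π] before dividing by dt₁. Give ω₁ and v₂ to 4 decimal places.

heading to target = atan2(0−0, 1−-1) = 0.0000
Δθ = wrap(0.0000 − -1.8326) = 1.8326; ω₁ = Δθ/dt₁ = 1.8326
distance = √((1−-1)² + (0−0)²) = 2.0000; v₂ = distance/dt₂ = 0.8000

ω₁ = 1.8326, v₂ = 0.8000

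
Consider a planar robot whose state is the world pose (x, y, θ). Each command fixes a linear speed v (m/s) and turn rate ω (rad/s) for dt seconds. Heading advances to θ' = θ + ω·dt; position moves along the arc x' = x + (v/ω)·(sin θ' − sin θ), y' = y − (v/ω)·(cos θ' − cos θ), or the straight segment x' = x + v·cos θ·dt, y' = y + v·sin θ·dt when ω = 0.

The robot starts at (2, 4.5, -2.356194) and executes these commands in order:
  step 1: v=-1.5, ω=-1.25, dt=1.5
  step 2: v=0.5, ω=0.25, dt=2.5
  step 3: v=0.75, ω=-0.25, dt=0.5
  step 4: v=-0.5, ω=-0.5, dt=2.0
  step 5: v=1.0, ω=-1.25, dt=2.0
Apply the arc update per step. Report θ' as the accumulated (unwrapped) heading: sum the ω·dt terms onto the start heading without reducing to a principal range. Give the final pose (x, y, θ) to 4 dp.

step 1: θ'=-4.2312 (R=1.2000) → pose (3.9123, 4.2069, -4.2312)
step 2: θ'=-3.6062 (R=2.0000) → pose (3.0355, 5.0692, -3.6062)
step 3: θ'=-3.7312 (R=-3.0000) → pose (2.7116, 5.2577, -3.7312)
step 4: θ'=-4.7312 (R=1.0000) → pose (3.1554, 4.4077, -4.7312)
step 5: θ'=-7.2312 (R=-0.8000) → pose (4.6051, 4.8593, -7.2312)

(4.6051, 4.8593, -7.2312)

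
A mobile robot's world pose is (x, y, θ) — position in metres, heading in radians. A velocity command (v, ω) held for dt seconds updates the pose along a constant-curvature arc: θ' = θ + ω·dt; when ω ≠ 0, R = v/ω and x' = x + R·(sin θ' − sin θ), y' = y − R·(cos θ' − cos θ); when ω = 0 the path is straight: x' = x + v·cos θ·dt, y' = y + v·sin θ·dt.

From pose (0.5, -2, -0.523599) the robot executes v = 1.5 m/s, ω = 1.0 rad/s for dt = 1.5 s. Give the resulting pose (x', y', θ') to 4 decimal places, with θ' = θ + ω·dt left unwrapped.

θ' = -0.5236 + 1.0·1.5 = 0.9764
R = v/ω = 1.5/1.0 = 1.5000
x' = 0.5 + 1.5000·(sin 0.9764 − sin -0.5236) = 2.4927
y' = -2 − 1.5000·(cos 0.9764 − cos -0.5236) = -1.5410

(2.4927, -1.5410, 0.9764)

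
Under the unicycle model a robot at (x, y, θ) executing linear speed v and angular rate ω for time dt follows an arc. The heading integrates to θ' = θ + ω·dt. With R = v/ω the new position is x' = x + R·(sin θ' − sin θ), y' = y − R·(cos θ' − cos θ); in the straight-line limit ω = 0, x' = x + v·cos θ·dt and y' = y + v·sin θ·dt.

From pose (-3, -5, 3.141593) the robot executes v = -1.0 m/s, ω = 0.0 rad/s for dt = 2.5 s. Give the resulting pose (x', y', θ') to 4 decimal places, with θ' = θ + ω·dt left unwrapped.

θ' = 3.1416 + 0.0·2.5 = 3.1416
ω = 0 → straight: x' = -3 + -1.0·cos(3.1416)·2.5 = -0.5000
y' = -5 + -1.0·sin(3.1416)·2.5 = -5.0000

(-0.5000, -5.0000, 3.1416)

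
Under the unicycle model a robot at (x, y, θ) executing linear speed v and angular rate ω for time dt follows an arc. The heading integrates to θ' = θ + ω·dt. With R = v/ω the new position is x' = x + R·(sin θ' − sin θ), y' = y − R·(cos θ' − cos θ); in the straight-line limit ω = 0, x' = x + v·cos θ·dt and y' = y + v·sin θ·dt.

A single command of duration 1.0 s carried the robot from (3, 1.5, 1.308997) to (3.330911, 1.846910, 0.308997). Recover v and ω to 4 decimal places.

v = 0.5000, ω = -1.0000

Δθ = 0.308997 − 1.308997 = -1.000000
ω = Δθ/dt = -1.000000/1.0 = -1.0000
R = −Δy/(cos θ' − cos θ) = -0.5000
v = R·ω = -0.5000·-1.0000 = 0.5000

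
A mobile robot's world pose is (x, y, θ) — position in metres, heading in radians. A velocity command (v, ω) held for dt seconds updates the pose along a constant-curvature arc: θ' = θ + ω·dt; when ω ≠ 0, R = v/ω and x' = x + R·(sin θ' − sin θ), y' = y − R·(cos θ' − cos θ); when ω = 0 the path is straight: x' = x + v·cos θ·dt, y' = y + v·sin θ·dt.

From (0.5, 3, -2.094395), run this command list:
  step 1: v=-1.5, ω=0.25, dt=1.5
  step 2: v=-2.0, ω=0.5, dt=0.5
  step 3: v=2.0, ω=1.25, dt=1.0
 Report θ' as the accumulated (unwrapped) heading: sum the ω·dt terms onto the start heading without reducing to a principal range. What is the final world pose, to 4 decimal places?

step 1: θ'=-1.7194 (R=-6.0000) → pose (1.2377, 5.1117, -1.7194)
step 2: θ'=-1.4694 (R=-4.0000) → pose (1.2613, 6.1088, -1.4694)
step 3: θ'=-0.2194 (R=1.6000) → pose (2.5048, 4.7091, -0.2194)

(2.5048, 4.7091, -0.2194)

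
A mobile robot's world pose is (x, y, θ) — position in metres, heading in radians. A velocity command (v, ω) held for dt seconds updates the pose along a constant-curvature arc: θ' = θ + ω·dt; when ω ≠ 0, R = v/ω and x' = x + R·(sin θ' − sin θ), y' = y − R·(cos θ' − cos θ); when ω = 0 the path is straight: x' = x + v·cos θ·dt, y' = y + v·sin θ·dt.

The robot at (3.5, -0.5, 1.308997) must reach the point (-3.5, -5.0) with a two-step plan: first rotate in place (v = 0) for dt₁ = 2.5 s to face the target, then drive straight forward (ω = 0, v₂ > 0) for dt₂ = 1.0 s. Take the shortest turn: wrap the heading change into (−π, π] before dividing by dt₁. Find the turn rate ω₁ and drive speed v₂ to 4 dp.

heading to target = atan2(-5−-0.5, -3.5−3.5) = -2.5703
Δθ = wrap(-2.5703 − 1.3090) = 2.4039; ω₁ = Δθ/dt₁ = 0.9616
distance = √((-3.5−3.5)² + (-5−-0.5)²) = 8.3217; v₂ = distance/dt₂ = 8.3217

ω₁ = 0.9616, v₂ = 8.3217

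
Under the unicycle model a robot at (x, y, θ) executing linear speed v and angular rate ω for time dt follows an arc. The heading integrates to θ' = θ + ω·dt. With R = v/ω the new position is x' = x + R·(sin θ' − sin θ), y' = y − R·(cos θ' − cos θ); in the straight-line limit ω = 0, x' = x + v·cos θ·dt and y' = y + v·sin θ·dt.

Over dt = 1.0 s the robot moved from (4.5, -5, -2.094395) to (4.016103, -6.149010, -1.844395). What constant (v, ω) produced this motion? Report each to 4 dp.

v = 1.2500, ω = 0.2500

Δθ = -1.844395 − -2.094395 = 0.250000
ω = Δθ/dt = 0.250000/1.0 = 0.2500
R = −Δy/(cos θ' − cos θ) = 5.0000
v = R·ω = 5.0000·0.2500 = 1.2500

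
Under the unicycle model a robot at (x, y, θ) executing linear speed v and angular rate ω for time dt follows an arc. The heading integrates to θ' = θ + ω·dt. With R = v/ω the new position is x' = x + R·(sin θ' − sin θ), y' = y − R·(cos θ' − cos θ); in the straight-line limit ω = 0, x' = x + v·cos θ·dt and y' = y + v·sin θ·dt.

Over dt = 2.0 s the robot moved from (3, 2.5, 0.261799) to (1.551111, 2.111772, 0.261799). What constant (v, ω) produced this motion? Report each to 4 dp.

v = -0.7500, ω = 0.0000

Δθ = 0.261799 − 0.261799 = 0.000000
ω = Δθ/dt = 0.000000/2.0 = 0.0000
ω = 0 → v = (Δx·cos θ + Δy·sin θ)/dt = -0.7500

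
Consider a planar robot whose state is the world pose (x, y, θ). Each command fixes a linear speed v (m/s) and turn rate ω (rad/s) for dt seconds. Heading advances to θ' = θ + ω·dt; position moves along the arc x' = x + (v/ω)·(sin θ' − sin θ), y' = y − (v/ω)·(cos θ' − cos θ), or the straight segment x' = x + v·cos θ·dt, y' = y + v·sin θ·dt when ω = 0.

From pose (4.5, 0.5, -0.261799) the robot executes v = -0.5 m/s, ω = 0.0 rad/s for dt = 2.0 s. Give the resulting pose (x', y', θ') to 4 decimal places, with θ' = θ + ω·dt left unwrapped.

θ' = -0.2618 + 0.0·2.0 = -0.2618
ω = 0 → straight: x' = 4.5 + -0.5·cos(-0.2618)·2.0 = 3.5341
y' = 0.5 + -0.5·sin(-0.2618)·2.0 = 0.7588

(3.5341, 0.7588, -0.2618)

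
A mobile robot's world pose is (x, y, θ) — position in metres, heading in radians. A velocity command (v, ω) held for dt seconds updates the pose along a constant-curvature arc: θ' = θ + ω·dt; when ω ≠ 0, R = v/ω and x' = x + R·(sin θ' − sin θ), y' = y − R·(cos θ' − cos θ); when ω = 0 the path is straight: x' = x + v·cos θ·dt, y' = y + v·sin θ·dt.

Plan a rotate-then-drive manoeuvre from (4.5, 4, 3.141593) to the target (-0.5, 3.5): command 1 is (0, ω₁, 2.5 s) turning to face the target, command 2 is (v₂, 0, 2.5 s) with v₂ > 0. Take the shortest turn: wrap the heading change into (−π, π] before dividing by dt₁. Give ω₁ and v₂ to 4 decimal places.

heading to target = atan2(3.5−4, -0.5−4.5) = -3.0419
Δθ = wrap(-3.0419 − 3.1416) = 0.0997; ω₁ = Δθ/dt₁ = 0.0399
distance = √((-0.5−4.5)² + (3.5−4)²) = 5.0249; v₂ = distance/dt₂ = 2.0100

ω₁ = 0.0399, v₂ = 2.0100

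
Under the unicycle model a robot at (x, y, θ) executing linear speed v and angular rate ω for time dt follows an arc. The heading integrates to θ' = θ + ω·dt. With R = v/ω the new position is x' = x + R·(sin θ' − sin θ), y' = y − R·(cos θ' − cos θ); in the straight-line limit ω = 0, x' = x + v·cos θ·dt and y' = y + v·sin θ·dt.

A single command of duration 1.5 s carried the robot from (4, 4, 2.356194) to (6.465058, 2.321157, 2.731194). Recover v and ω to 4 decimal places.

v = -2.0000, ω = 0.2500

Δθ = 2.731194 − 2.356194 = 0.375000
ω = Δθ/dt = 0.375000/1.5 = 0.2500
R = Δx/(sin θ' − sin θ) = -8.0000
v = R·ω = -8.0000·0.2500 = -2.0000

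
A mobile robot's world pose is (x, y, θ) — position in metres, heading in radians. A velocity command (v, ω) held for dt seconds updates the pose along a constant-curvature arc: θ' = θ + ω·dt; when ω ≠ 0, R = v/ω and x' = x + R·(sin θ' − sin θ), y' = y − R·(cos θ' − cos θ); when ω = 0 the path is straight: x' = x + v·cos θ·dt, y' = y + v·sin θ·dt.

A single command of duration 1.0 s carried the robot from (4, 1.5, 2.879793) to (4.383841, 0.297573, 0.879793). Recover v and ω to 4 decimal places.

v = -1.5000, ω = -2.0000

Δθ = 0.879793 − 2.879793 = -2.000000
ω = Δθ/dt = -2.000000/1.0 = -2.0000
R = −Δy/(cos θ' − cos θ) = 0.7500
v = R·ω = 0.7500·-2.0000 = -1.5000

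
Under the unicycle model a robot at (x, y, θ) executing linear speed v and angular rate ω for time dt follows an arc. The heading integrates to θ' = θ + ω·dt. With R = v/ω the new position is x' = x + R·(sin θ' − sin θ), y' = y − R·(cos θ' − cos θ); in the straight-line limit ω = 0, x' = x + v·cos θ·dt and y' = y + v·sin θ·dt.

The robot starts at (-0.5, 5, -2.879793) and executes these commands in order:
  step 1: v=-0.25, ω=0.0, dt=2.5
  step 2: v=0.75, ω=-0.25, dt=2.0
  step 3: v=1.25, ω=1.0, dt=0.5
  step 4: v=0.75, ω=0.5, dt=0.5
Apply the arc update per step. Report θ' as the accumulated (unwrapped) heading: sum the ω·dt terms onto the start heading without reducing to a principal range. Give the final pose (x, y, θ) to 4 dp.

(-2.3455, 4.9959, -2.6298)

step 1: θ'=-2.8798 (straight) → pose (0.1037, 5.1618, -2.8798)
step 2: θ'=-3.3798 (R=-3.0000) → pose (-1.3806, 5.1442, -3.3798)
step 3: θ'=-2.8798 (R=1.2500) → pose (-1.9991, 5.1369, -2.8798)
step 4: θ'=-2.6298 (R=1.5000) → pose (-2.3455, 4.9959, -2.6298)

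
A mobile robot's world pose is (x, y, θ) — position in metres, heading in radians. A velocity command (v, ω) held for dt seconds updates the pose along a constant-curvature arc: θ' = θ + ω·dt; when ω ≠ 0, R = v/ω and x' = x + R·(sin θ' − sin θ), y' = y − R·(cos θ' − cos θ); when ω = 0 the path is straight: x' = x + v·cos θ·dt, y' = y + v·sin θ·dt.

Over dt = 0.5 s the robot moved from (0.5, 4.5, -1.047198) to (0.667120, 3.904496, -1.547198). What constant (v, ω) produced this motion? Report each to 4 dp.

Δθ = -1.547198 − -1.047198 = -0.500000
ω = Δθ/dt = -0.500000/0.5 = -1.0000
R = −Δy/(cos θ' − cos θ) = -1.2500
v = R·ω = -1.2500·-1.0000 = 1.2500

v = 1.2500, ω = -1.0000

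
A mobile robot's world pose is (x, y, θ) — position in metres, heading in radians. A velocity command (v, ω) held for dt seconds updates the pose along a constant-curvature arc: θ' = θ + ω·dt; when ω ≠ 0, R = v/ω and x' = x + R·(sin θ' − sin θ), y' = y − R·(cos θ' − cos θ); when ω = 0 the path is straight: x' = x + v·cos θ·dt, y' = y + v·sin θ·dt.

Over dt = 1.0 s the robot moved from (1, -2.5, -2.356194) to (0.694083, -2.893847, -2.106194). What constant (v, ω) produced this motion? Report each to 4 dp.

Δθ = -2.106194 − -2.356194 = 0.250000
ω = Δθ/dt = 0.250000/1.0 = 0.2500
R = −Δy/(cos θ' − cos θ) = 2.0000
v = R·ω = 2.0000·0.2500 = 0.5000

v = 0.5000, ω = 0.2500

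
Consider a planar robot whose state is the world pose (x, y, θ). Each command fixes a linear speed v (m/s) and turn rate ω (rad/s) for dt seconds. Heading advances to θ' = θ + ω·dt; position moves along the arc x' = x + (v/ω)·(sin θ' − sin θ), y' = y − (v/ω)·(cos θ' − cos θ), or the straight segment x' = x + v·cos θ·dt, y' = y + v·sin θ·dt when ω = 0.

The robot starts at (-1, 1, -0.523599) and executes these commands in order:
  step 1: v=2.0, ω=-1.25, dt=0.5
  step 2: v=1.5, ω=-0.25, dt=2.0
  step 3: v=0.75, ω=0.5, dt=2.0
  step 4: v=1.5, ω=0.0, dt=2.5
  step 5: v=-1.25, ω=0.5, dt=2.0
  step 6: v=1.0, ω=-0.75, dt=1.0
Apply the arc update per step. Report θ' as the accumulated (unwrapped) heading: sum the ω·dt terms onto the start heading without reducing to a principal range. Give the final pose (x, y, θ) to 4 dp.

(2.3518, -5.9003, -0.3986)

step 1: θ'=-1.1486 (R=-1.6000) → pose (-0.3405, 0.2700, -1.1486)
step 2: θ'=-1.6486 (R=-6.0000) → pose (0.1682, -2.6550, -1.6486)
step 3: θ'=-0.6486 (R=1.5000) → pose (0.7576, -3.9669, -0.6486)
step 4: θ'=-0.6486 (straight) → pose (3.7461, -6.2322, -0.6486)
step 5: θ'=0.3514 (R=-2.5000) → pose (1.3753, -5.8773, 0.3514)
step 6: θ'=-0.3986 (R=-1.3333) → pose (2.3518, -5.9003, -0.3986)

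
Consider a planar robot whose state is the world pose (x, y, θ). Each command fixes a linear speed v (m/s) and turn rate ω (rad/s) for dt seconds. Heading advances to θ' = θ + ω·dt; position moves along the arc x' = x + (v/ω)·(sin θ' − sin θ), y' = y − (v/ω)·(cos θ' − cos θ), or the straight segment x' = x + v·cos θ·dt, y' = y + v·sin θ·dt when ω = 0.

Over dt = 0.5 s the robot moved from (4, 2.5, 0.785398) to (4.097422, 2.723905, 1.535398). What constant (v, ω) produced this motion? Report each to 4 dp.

Δθ = 1.535398 − 0.785398 = 0.750000
ω = Δθ/dt = 0.750000/0.5 = 1.5000
R = −Δy/(cos θ' − cos θ) = 0.3333
v = R·ω = 0.3333·1.5000 = 0.5000

v = 0.5000, ω = 1.5000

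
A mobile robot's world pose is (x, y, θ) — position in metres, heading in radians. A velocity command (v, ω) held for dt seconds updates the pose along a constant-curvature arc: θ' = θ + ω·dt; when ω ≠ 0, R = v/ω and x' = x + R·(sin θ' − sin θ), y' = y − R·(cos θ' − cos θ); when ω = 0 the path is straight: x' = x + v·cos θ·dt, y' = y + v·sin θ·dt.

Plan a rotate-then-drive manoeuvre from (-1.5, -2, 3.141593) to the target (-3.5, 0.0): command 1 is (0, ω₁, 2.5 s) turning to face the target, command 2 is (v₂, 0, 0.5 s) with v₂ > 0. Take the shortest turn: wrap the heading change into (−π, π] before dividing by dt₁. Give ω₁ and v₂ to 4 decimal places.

ω₁ = -0.3142, v₂ = 5.6569

heading to target = atan2(0−-2, -3.5−-1.5) = 2.3562
Δθ = wrap(2.3562 − 3.1416) = -0.7854; ω₁ = Δθ/dt₁ = -0.3142
distance = √((-3.5−-1.5)² + (0−-2)²) = 2.8284; v₂ = distance/dt₂ = 5.6569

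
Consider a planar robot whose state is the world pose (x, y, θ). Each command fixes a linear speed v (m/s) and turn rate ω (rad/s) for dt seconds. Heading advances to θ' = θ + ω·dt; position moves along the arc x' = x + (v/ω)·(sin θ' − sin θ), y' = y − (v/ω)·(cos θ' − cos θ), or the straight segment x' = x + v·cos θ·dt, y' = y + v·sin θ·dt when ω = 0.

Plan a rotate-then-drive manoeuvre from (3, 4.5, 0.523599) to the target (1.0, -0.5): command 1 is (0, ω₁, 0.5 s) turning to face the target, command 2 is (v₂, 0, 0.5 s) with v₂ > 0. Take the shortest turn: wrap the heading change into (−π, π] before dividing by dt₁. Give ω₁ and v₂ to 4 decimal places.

ω₁ = -4.9498, v₂ = 10.7703

heading to target = atan2(-0.5−4.5, 1−3) = -1.9513
Δθ = wrap(-1.9513 − 0.5236) = -2.4749; ω₁ = Δθ/dt₁ = -4.9498
distance = √((1−3)² + (-0.5−4.5)²) = 5.3852; v₂ = distance/dt₂ = 10.7703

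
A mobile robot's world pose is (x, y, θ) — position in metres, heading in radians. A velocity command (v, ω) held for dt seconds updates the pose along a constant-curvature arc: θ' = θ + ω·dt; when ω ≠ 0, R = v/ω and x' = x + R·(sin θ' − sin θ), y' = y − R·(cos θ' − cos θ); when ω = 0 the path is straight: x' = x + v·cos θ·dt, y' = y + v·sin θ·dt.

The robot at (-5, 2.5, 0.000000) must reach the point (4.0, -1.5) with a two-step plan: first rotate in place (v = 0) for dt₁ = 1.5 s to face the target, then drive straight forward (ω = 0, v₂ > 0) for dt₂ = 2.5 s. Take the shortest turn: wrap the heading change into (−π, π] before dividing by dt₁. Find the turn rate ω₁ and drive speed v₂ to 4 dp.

ω₁ = -0.2788, v₂ = 3.9395

heading to target = atan2(-1.5−2.5, 4−-5) = -0.4182
Δθ = wrap(-0.4182 − 0.0000) = -0.4182; ω₁ = Δθ/dt₁ = -0.2788
distance = √((4−-5)² + (-1.5−2.5)²) = 9.8489; v₂ = distance/dt₂ = 3.9395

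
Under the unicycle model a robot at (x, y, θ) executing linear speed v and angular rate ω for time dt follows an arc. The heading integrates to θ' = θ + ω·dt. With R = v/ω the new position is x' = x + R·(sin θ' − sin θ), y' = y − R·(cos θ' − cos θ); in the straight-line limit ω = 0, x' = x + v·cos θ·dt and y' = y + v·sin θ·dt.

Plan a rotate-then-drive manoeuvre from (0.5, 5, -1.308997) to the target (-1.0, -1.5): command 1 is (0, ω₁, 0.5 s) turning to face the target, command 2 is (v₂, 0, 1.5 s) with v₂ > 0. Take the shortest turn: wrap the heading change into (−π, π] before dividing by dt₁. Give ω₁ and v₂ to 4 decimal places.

heading to target = atan2(-1.5−5, -1−0.5) = -1.7976
Δθ = wrap(-1.7976 − -1.3090) = -0.4886; ω₁ = Δθ/dt₁ = -0.9772
distance = √((-1−0.5)² + (-1.5−5)²) = 6.6708; v₂ = distance/dt₂ = 4.4472

ω₁ = -0.9772, v₂ = 4.4472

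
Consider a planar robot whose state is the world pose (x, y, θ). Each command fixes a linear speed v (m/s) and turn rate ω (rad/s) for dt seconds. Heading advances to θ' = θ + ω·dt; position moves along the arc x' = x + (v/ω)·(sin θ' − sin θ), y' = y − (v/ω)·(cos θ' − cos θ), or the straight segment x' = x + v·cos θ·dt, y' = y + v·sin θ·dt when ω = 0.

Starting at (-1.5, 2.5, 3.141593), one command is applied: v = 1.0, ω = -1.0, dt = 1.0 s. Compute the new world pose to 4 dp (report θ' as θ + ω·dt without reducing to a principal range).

θ' = 3.1416 + -1.0·1.0 = 2.1416
R = v/ω = 1.0/-1.0 = -1.0000
x' = -1.5 + -1.0000·(sin 2.1416 − sin 3.1416) = -2.3415
y' = 2.5 − -1.0000·(cos 2.1416 − cos 3.1416) = 2.9597

(-2.3415, 2.9597, 2.1416)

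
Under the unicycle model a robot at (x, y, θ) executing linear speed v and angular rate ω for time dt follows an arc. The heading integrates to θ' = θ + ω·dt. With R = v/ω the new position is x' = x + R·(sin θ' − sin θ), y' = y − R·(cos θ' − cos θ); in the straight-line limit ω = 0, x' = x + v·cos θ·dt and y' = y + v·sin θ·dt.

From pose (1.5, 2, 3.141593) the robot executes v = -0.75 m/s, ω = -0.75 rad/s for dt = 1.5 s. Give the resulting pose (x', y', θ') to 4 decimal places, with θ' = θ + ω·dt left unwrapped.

θ' = 3.1416 + -0.75·1.5 = 2.0166
R = v/ω = -0.75/-0.75 = 1.0000
x' = 1.5 + 1.0000·(sin 2.0166 − sin 3.1416) = 2.4023
y' = 2 − 1.0000·(cos 2.0166 − cos 3.1416) = 1.4312

(2.4023, 1.4312, 2.0166)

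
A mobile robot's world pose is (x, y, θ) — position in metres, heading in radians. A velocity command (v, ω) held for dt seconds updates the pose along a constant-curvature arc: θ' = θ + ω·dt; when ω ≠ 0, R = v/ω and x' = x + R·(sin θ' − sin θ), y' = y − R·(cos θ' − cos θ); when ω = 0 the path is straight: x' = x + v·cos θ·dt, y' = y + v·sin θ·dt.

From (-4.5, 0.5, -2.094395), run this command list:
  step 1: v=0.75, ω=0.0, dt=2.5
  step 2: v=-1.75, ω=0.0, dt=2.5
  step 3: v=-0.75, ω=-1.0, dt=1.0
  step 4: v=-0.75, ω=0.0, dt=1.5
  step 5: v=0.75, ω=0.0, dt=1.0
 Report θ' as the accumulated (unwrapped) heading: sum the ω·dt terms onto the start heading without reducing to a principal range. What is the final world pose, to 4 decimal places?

(-2.2613, 3.0569, -3.0944)

step 1: θ'=-2.0944 (straight) → pose (-5.4375, -1.1238, -2.0944)
step 2: θ'=-2.0944 (straight) → pose (-3.2500, 2.6651, -2.0944)
step 3: θ'=-3.0944 (R=0.7500) → pose (-2.6359, 3.0392, -3.0944)
step 4: θ'=-3.0944 (straight) → pose (-1.5121, 3.0923, -3.0944)
step 5: θ'=-3.0944 (straight) → pose (-2.2613, 3.0569, -3.0944)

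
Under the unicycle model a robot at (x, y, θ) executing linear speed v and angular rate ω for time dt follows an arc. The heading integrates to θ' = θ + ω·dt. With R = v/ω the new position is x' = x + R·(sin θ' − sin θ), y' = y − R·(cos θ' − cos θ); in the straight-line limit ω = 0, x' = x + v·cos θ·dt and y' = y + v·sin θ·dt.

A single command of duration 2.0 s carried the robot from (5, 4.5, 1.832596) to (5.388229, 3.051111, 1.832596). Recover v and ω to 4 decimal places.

Δθ = 1.832596 − 1.832596 = 0.000000
ω = Δθ/dt = 0.000000/2.0 = 0.0000
ω = 0 → v = (Δx·cos θ + Δy·sin θ)/dt = -0.7500

v = -0.7500, ω = 0.0000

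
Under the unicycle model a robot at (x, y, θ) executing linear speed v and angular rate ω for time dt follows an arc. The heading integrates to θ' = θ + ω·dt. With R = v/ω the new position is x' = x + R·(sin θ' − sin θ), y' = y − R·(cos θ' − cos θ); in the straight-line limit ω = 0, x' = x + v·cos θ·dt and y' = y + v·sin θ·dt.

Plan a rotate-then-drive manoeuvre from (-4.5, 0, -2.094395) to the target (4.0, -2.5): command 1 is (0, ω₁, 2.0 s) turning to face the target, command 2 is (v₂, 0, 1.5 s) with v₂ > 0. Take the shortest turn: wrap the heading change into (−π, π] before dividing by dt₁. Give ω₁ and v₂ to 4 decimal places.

ω₁ = 0.9042, v₂ = 5.9067

heading to target = atan2(-2.5−0, 4−-4.5) = -0.2861
Δθ = wrap(-0.2861 − -2.0944) = 1.8083; ω₁ = Δθ/dt₁ = 0.9042
distance = √((4−-4.5)² + (-2.5−0)²) = 8.8600; v₂ = distance/dt₂ = 5.9067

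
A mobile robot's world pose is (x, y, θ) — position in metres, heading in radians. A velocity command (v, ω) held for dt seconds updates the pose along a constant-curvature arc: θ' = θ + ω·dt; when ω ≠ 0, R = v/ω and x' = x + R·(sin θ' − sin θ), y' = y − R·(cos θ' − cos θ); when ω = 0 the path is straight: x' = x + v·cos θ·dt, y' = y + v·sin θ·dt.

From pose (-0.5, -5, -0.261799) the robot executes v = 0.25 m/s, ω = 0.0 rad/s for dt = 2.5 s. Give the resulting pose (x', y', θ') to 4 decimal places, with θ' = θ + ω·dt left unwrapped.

(0.1037, -5.1618, -0.2618)

θ' = -0.2618 + 0.0·2.5 = -0.2618
ω = 0 → straight: x' = -0.5 + 0.25·cos(-0.2618)·2.5 = 0.1037
y' = -5 + 0.25·sin(-0.2618)·2.5 = -5.1618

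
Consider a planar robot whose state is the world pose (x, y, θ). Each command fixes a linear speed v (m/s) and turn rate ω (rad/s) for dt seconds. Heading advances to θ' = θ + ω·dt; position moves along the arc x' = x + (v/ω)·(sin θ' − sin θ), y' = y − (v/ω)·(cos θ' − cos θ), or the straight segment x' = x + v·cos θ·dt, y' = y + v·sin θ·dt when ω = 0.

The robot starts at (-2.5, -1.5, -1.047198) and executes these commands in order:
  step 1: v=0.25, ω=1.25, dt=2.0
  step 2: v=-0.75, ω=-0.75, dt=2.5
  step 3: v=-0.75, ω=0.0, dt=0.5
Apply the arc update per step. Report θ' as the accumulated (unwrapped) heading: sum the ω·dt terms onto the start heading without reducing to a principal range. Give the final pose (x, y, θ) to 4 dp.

step 1: θ'=1.4528 (R=0.2000) → pose (-2.1282, -1.4235, 1.4528)
step 2: θ'=-0.4222 (R=1.0000) → pose (-3.5310, -2.2180, -0.4222)
step 3: θ'=-0.4222 (straight) → pose (-3.8731, -2.0644, -0.4222)

(-3.8731, -2.0644, -0.4222)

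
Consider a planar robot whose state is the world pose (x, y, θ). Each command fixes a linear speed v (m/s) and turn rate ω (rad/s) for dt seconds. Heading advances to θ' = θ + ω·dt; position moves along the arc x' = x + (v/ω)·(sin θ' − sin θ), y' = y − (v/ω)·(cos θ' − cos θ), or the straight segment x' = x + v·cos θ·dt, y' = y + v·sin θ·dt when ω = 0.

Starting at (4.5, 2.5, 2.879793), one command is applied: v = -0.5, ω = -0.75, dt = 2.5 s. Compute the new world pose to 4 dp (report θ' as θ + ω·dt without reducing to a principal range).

(4.8902, 1.4985, 1.0048)

θ' = 2.8798 + -0.75·2.5 = 1.0048
R = v/ω = -0.5/-0.75 = 0.6667
x' = 4.5 + 0.6667·(sin 1.0048 − sin 2.8798) = 4.8902
y' = 2.5 − 0.6667·(cos 1.0048 − cos 2.8798) = 1.4985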